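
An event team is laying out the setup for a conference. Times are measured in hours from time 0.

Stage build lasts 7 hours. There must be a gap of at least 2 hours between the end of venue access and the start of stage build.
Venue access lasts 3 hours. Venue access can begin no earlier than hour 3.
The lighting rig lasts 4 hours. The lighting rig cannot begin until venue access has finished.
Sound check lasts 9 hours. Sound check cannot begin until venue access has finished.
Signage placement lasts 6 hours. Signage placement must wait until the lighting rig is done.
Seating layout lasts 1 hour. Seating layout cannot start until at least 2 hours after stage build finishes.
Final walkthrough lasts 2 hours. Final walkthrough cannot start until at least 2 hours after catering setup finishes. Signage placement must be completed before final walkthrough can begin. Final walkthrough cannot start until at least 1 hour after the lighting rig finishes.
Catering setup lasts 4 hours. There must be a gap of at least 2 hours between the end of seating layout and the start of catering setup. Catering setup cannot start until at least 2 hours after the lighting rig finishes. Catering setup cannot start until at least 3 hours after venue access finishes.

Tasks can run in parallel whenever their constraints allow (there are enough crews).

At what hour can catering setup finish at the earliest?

Venue access cannot begin until its own release at hour 3. It runs from hour 3 to 3 + 3 = hour 6.
The lighting rig cannot begin until venue access (finishes hour 6). It runs from hour 6 to 6 + 4 = hour 10.
After venue access (finishes hour 6, plus 2-hour gap → hour 8), stage build can start at hour 8 and finishes at hour 15.
Seating layout cannot begin until stage build (finishes hour 15, plus 2-hour gap → hour 17). It runs from hour 17 to 17 + 1 = hour 18.
Catering setup has to wait for seating layout (finishes hour 18, plus 2-hour gap → hour 20); the lighting rig (finishes hour 10, plus 2-hour gap → hour 12); venue access (finishes hour 6, plus 3-hour gap → hour 9). The latest of these is hour 20, so catering setup runs hour 20 to 20 + 4 = hour 24.

24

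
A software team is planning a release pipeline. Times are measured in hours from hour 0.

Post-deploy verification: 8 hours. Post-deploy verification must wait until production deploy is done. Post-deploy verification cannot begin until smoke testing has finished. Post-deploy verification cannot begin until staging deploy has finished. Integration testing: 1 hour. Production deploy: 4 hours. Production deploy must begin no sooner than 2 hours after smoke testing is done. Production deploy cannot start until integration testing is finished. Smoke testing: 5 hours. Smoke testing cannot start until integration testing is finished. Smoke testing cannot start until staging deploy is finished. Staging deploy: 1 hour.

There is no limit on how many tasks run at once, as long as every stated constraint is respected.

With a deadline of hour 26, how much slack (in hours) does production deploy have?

6

Staging deploy can start immediately at hour 0; it finishes at hour 1.
Integration testing can start immediately at hour 0; it finishes at hour 1.
For smoke testing: integration testing (finishes hour 1); staging deploy (finishes hour 1). Taking the maximum gives a start of hour 1, and it finishes at 1 + 5 = hour 6.
Production deploy needs all of smoke testing (finishes hour 6, plus 2-hour gap → hour 8); integration testing (finishes hour 1). That puts its earliest start at hour 8; it finishes at 8 + 4 = hour 12.

Working backward from the deadline:
Nothing follows post-deploy verification; the deadline of hour 26 is its only limit. It must start by 26 − 8 = hour 18.
Production deploy must finish before post-deploy verification (must start by hour 18). With a 4-hour duration, production deploy must start by 18 − 4 = hour 14.
So production deploy can start as early as hour 8 and as late as hour 14, giving 14 − 8 = 6 hours of slack.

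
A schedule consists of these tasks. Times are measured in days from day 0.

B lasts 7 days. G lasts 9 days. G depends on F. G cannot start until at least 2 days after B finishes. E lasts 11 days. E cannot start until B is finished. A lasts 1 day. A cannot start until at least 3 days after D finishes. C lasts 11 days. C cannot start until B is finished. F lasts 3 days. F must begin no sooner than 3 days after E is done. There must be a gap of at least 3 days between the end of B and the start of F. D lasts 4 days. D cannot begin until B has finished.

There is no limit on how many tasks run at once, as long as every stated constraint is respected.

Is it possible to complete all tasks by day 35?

Yes

B has no prerequisites, so it starts at day 0 and finishes at day 7.
E cannot begin until B (finishes day 7). It runs from day 7 to 7 + 11 = day 18.
For F: E (finishes day 18, plus 3-day gap → day 21); B (finishes day 7, plus 3-day gap → day 10). Taking the maximum gives a start of day 21, and it finishes at 21 + 3 = day 24.
For G: F (finishes day 24); B (finishes day 7, plus 2-day gap → day 9). Taking the maximum gives a start of day 24, and it finishes at 24 + 9 = day 33.
D waits on B (finishes day 7), so it starts at day 7 and finishes at 7 + 4 = day 11.
A cannot begin until D (finishes day 11, plus 3-day gap → day 14). It runs from day 14 to 14 + 1 = day 15.
C cannot begin until B (finishes day 7). It runs from day 7 to 7 + 11 = day 18.
Every task is finished by day 33, which is no later than the deadline of 35, so the schedule is feasible.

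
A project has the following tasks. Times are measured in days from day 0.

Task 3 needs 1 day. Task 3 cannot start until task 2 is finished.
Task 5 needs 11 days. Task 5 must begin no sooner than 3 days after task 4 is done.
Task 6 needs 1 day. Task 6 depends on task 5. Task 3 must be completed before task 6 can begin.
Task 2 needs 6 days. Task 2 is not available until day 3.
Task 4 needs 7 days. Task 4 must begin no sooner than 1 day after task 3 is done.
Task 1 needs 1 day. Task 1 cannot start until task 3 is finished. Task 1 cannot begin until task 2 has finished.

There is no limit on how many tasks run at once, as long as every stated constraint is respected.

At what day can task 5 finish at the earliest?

32

Task 2 cannot begin until its own release at day 3. It runs from day 3 to 3 + 6 = day 9.
After task 2 (finishes day 9), task 3 can start at day 9 and finishes at day 10.
After task 3 (finishes day 10, plus 1-day gap → day 11), task 4 can start at day 11 and finishes at day 18.
Task 5 waits on task 4 (finishes day 18, plus 3-day gap → day 21), so it starts at day 21 and finishes at 21 + 11 = day 32.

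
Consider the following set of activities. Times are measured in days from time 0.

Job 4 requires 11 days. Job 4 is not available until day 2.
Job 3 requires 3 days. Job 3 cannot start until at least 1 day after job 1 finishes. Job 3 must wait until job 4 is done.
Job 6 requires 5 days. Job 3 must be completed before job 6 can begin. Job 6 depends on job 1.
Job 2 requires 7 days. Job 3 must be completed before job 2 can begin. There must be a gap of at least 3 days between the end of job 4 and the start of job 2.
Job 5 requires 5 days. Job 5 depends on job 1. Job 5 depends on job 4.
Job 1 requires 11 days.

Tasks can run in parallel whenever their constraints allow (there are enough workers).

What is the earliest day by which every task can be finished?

Job 4 cannot begin until its own release at day 2. It runs from day 2 to 2 + 11 = day 13.
Nothing blocks job 1, so it runs from day 0 to day 11.
Job 5 cannot start until job 1 (finishes day 11); job 4 (finishes day 13). The controlling bound is day 13, so job 5 finishes at 13 + 5 = day 18.
For job 3: job 1 (finishes day 11, plus 1-day gap → day 12); job 4 (finishes day 13). Taking the maximum gives a start of day 13, and it finishes at 13 + 3 = day 16.
For job 6: job 3 (finishes day 16); job 1 (finishes day 11). Taking the maximum gives a start of day 16, and it finishes at 16 + 5 = day 21.
For job 2: job 3 (finishes day 16); job 4 (finishes day 13, plus 3-day gap → day 16). Taking the maximum gives a start of day 16, and it finishes at 16 + 7 = day 23.
All tasks are finished once the last one completes. Finish times: Job 1 at 11, Job 2 at 23, Job 3 at 16, Job 4 at 13, Job 5 at 18, Job 6 at 21. The latest is day 23.

23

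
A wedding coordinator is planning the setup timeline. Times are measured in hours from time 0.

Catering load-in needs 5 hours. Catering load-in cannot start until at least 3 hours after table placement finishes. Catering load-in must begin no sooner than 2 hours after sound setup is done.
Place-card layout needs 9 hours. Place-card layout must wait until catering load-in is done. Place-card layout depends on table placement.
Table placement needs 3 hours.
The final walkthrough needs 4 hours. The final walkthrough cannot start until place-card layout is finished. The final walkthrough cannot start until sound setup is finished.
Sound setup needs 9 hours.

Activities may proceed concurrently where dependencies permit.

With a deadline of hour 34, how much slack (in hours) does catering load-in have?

5

Sound setup has no prerequisites, so it starts at hour 0 and finishes at hour 9.
Nothing blocks table placement, so it runs from hour 0 to hour 3.
Catering load-in needs all of table placement (finishes hour 3, plus 3-hour gap → hour 6); sound setup (finishes hour 9, plus 2-hour gap → hour 11). That puts its earliest start at hour 11; it finishes at 11 + 5 = hour 16.

Working backward from the deadline:
Nothing follows the final walkthrough; the deadline of hour 34 is its only limit. It must start by 34 − 4 = hour 30.
Place-card layout must finish before the final walkthrough (must start by hour 30). With a 9-hour duration, place-card layout must start by 30 − 9 = hour 21.
Catering load-in must finish before place-card layout (must start by hour 21). With a 5-hour duration, catering load-in must start by 21 − 5 = hour 16.
So catering load-in can start as early as hour 11 and as late as hour 16, giving 16 − 11 = 5 hours of slack.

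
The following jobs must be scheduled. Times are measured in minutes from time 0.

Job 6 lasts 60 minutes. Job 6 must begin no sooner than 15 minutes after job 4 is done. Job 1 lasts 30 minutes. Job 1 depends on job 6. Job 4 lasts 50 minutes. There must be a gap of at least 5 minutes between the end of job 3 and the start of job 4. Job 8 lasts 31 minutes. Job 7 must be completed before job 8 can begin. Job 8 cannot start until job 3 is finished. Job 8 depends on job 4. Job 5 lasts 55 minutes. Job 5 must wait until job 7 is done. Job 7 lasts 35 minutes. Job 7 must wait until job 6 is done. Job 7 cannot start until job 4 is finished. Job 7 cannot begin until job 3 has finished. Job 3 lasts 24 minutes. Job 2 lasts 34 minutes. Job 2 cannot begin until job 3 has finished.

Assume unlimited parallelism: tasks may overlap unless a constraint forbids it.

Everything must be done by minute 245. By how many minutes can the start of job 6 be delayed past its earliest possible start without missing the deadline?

Job 3 can start immediately at minute 0; it finishes at minute 24.
Job 4 cannot begin until job 3 (finishes minute 24, plus 5-minute gap → minute 29). It runs from minute 29 to 29 + 50 = minute 79.
Job 6 cannot begin until job 4 (finishes minute 79, plus 15-minute gap → minute 94). It runs from minute 94 to 94 + 60 = minute 154.

Working backward from the deadline:
Job 1 has no dependents, so it just needs to finish by minute 245. Starting by 245 − 30 = minute 215 achieves that.
Job 5 must finish by minute 245; it takes 55 minutes, so it must start by 245 − 55 = minute 190.
To finish by minute 245, job 8 (duration 31) must start no later than minute 214.
Job 7 feeds job 5 (must start by minute 190); job 8 (must start by minute 214). Taking the minimum, job 7 must finish by minute 190 and start by 190 − 35 = minute 155.
Job 6 has several dependents: job 1 (must start by minute 215); job 7 (must start by minute 155). The earliest of those limits is minute 155, so job 6 must start by 155 − 60 = minute 95.
So job 6 can start as early as minute 94 and as late as minute 95, giving 95 − 94 = 1 minute of slack.

1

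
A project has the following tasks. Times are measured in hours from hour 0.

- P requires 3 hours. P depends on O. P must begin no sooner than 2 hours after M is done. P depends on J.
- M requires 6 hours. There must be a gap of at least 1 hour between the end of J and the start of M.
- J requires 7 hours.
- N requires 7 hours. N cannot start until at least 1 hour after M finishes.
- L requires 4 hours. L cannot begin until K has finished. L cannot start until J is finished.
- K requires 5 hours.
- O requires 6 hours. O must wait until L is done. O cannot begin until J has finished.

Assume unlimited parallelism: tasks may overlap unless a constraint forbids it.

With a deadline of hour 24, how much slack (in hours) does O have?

K can start immediately at hour 0; it finishes at hour 5.
J can start immediately at hour 0; it finishes at hour 7.
L cannot start until K (finishes hour 5); J (finishes hour 7). The controlling bound is hour 7, so L finishes at 7 + 4 = hour 11.
O needs all of L (finishes hour 11); J (finishes hour 7). That puts its earliest start at hour 11; it finishes at 11 + 6 = hour 17.

Working backward from the deadline:
P must finish by hour 24; it takes 3 hours, so it must start by 24 − 3 = hour 21.
O must finish before P (must start by hour 21). With a 6-hour duration, O must start by 21 − 6 = hour 15.
So O can start as early as hour 11 and as late as hour 15, giving 15 − 11 = 4 hours of slack.

4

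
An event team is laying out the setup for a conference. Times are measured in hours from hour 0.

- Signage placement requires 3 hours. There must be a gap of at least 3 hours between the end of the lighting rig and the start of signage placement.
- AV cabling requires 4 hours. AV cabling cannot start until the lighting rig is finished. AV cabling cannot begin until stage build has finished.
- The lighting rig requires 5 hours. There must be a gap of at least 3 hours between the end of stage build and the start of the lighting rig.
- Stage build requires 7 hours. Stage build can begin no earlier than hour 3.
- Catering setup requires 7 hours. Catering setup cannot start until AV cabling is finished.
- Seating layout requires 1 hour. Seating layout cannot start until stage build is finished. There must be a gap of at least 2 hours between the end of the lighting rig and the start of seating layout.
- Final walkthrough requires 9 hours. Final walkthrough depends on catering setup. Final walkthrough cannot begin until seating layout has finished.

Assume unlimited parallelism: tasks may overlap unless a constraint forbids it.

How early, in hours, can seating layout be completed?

21

After its own release at hour 3, stage build can start at hour 3 and finishes at hour 10.
After stage build (finishes hour 10, plus 3-hour gap → hour 13), the lighting rig can start at hour 13 and finishes at hour 18.
For seating layout: stage build (finishes hour 10); the lighting rig (finishes hour 18, plus 2-hour gap → hour 20). Taking the maximum gives a start of hour 20, and it finishes at 20 + 1 = hour 21.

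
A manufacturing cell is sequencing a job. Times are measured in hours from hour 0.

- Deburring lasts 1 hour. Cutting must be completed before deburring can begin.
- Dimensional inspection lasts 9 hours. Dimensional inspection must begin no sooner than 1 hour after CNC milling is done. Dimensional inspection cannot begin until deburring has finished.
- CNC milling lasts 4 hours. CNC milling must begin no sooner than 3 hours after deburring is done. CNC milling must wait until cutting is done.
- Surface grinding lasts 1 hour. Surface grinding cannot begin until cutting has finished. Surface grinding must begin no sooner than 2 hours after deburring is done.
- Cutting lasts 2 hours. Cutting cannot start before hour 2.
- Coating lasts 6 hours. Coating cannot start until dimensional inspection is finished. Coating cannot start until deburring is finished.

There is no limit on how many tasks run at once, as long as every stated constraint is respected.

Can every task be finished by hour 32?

Yes

After its own release at hour 2, cutting can start at hour 2 and finishes at hour 4.
After cutting (finishes hour 4), deburring can start at hour 4 and finishes at hour 5.
Surface grinding has to wait for cutting (finishes hour 4); deburring (finishes hour 5, plus 2-hour gap → hour 7). The latest of these is hour 7, so surface grinding runs hour 7 to 7 + 1 = hour 8.
CNC milling cannot start until deburring (finishes hour 5, plus 3-hour gap → hour 8); cutting (finishes hour 4). The controlling bound is hour 8, so CNC milling finishes at 8 + 4 = hour 12.
Dimensional inspection has to wait for CNC milling (finishes hour 12, plus 1-hour gap → hour 13); deburring (finishes hour 5). The latest of these is hour 13, so dimensional inspection runs hour 13 to 13 + 9 = hour 22.
Coating cannot start until dimensional inspection (finishes hour 22); deburring (finishes hour 5). The controlling bound is hour 22, so coating finishes at 22 + 6 = hour 28.
Every task is finished by hour 28, which is no later than the deadline of 32, so the schedule is feasible.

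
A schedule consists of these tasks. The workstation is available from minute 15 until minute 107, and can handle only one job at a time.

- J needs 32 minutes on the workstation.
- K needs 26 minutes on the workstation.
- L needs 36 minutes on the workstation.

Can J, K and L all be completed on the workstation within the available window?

No

The workstation window is 107 − 15 = 92 minutes.
Running back to back, the jobs need 32 + 26 + 36 = 94 minutes on the workstation.
Since 94 > 92, they cannot all fit.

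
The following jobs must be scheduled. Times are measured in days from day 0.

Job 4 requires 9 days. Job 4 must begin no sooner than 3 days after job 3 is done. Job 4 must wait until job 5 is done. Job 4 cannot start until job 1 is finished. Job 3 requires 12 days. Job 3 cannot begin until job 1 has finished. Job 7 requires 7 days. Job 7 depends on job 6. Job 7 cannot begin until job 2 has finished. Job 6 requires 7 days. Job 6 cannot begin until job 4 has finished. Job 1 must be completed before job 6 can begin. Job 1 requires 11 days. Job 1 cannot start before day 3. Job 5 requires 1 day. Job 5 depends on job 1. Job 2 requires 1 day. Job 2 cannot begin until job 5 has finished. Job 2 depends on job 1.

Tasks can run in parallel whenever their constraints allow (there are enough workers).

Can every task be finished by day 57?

After its own release at day 3, job 1 can start at day 3 and finishes at day 14.
Job 5 cannot begin until job 1 (finishes day 14). It runs from day 14 to 14 + 1 = day 15.
Job 2 cannot start until job 5 (finishes day 15); job 1 (finishes day 14). The controlling bound is day 15, so job 2 finishes at 15 + 1 = day 16.
After job 1 (finishes day 14), job 3 can start at day 14 and finishes at day 26.
Job 4 cannot start until job 3 (finishes day 26, plus 3-day gap → day 29); job 5 (finishes day 15); job 1 (finishes day 14). The controlling bound is day 29, so job 4 finishes at 29 + 9 = day 38.
Job 6 has to wait for job 4 (finishes day 38); job 1 (finishes day 14). The latest of these is day 38, so job 6 runs day 38 to 38 + 7 = day 45.
Job 7 cannot start until job 6 (finishes day 45); job 2 (finishes day 16). The controlling bound is day 45, so job 7 finishes at 45 + 7 = day 52.
Every task is finished by day 52, which is no later than the deadline of 57, so the schedule is feasible.

Yes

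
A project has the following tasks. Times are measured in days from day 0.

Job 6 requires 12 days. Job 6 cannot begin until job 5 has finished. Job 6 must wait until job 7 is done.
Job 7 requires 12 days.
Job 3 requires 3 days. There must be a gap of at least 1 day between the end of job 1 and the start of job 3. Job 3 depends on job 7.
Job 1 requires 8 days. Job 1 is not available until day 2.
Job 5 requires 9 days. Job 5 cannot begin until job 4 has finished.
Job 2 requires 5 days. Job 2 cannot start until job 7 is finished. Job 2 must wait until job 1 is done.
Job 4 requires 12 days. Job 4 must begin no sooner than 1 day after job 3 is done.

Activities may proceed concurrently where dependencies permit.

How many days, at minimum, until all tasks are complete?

Nothing blocks job 7, so it runs from day 0 to day 12.
Job 1 waits on its own release at day 2, so it starts at day 2 and finishes at 2 + 8 = day 10.
Job 3 has to wait for job 1 (finishes day 10, plus 1-day gap → day 11); job 7 (finishes day 12). The latest of these is day 12, so job 3 runs day 12 to 12 + 3 = day 15.
Job 4 waits on job 3 (finishes day 15, plus 1-day gap → day 16), so it starts at day 16 and finishes at 16 + 12 = day 28.
Job 5 waits on job 4 (finishes day 28), so it starts at day 28 and finishes at 28 + 9 = day 37.
Job 6 has to wait for job 5 (finishes day 37); job 7 (finishes day 12). The latest of these is day 37, so job 6 runs day 37 to 37 + 12 = day 49.
Job 2 has to wait for job 7 (finishes day 12); job 1 (finishes day 10). The latest of these is day 12, so job 2 runs day 12 to 12 + 5 = day 17.
All tasks are finished once the last one completes. Finish times: Job 1 at 10, Job 2 at 17, Job 3 at 15, Job 4 at 28, Job 5 at 37, Job 6 at 49, Job 7 at 12. The latest is day 49.

49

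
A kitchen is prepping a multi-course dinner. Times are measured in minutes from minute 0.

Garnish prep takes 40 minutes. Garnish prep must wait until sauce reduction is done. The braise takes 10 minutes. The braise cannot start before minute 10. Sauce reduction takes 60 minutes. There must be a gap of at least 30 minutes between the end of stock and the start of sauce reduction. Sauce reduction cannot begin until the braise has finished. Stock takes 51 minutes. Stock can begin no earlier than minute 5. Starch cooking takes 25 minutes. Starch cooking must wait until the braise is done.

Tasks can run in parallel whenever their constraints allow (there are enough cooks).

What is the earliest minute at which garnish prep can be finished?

After its own release at minute 10, the braise can start at minute 10 and finishes at minute 20.
Stock cannot begin until its own release at minute 5. It runs from minute 5 to 5 + 51 = minute 56.
Sauce reduction needs all of stock (finishes minute 56, plus 30-minute gap → minute 86); the braise (finishes minute 20). That puts its earliest start at minute 86; it finishes at 86 + 60 = minute 146.
Garnish prep cannot begin until sauce reduction (finishes minute 146). It runs from minute 146 to 146 + 40 = minute 186.

186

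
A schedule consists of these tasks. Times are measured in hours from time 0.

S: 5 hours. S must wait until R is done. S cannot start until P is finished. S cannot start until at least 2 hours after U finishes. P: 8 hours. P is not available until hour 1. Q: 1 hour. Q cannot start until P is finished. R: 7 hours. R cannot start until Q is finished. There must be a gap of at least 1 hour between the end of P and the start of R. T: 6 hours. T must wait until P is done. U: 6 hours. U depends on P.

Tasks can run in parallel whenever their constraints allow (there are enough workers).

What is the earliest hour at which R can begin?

10

After its own release at hour 1, P can start at hour 1 and finishes at hour 9.
Q cannot begin until P (finishes hour 9). It runs from hour 9 to 9 + 1 = hour 10.
R waits on Q (finishes hour 10); P (finishes hour 9, plus 1-hour gap → hour 10). The latest of these is hour 10, which is the earliest R can start.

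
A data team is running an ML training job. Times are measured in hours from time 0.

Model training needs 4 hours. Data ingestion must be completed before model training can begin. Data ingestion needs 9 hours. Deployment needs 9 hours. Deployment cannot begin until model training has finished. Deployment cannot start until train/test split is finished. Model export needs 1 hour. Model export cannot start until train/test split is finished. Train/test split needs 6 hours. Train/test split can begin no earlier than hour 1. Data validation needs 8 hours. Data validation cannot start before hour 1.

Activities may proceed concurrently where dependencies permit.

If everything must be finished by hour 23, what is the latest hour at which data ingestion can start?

1

Deployment must finish by hour 23; it takes 9 hours, so it must start by 23 − 9 = hour 14.
Since deployment (must start by hour 14) depends on it, model training must finish by hour 14. Backing off its 4-hour duration gives a latest start of hour 10.
Data ingestion must finish before model training (must start by hour 10). With a 9-hour duration, data ingestion must start by 10 − 9 = hour 1.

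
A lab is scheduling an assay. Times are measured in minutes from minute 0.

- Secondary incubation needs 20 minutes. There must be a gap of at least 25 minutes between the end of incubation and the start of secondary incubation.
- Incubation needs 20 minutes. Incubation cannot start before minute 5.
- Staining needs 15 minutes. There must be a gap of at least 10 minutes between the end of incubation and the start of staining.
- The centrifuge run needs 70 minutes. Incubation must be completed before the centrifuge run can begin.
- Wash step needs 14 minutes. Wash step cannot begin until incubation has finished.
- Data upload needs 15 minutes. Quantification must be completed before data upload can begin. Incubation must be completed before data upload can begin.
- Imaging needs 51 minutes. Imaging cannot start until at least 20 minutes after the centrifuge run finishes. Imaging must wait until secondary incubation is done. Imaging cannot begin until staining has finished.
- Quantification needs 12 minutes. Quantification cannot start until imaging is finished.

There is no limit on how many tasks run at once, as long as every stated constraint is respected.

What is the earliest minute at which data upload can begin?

Incubation waits on its own release at minute 5, so it starts at minute 5 and finishes at 5 + 20 = minute 25.
After incubation (finishes minute 25, plus 25-minute gap → minute 50), secondary incubation can start at minute 50 and finishes at minute 70.
Staining waits on incubation (finishes minute 25, plus 10-minute gap → minute 35), so it starts at minute 35 and finishes at 35 + 15 = minute 50.
The centrifuge run waits on incubation (finishes minute 25), so it starts at minute 25 and finishes at 25 + 70 = minute 95.
For imaging: the centrifuge run (finishes minute 95, plus 20-minute gap → minute 115); secondary incubation (finishes minute 70); staining (finishes minute 50). Taking the maximum gives a start of minute 115, and it finishes at 115 + 51 = minute 166.
Quantification cannot begin until imaging (finishes minute 166). It runs from minute 166 to 166 + 12 = minute 178.
Data upload waits on quantification (finishes minute 178); incubation (finishes minute 25). The latest of these is minute 178, which is the earliest data upload can start.

178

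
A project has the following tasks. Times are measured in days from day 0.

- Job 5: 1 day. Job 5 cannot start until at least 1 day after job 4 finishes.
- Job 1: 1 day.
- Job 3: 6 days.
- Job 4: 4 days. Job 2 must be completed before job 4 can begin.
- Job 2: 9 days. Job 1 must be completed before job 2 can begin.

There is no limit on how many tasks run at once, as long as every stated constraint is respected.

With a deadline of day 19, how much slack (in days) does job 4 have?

3

Job 1 can start immediately at day 0; it finishes at day 1.
After job 1 (finishes day 1), job 2 can start at day 1 and finishes at day 10.
Job 4 cannot begin until job 2 (finishes day 10). It runs from day 10 to 10 + 4 = day 14.

Working backward from the deadline:
To finish by day 19, job 5 (duration 1) must start no later than day 18.
Job 4 has to be done before job 5 (must start by day 18, minus 1-day gap → day 17). That means finishing by day 17, i.e. starting by 17 − 4 = day 13.
So job 4 can start as early as day 10 and as late as day 13, giving 13 − 10 = 3 days of slack.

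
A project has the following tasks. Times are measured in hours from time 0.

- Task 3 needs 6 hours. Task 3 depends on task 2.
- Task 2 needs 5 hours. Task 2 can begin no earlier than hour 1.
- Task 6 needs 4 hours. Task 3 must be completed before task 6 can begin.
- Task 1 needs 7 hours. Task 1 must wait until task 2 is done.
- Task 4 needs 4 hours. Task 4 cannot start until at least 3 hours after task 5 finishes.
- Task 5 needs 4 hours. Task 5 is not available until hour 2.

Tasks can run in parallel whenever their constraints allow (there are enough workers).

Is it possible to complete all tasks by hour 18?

Task 5 waits on its own release at hour 2, so it starts at hour 2 and finishes at 2 + 4 = hour 6.
Task 4 cannot begin until task 5 (finishes hour 6, plus 3-hour gap → hour 9). It runs from hour 9 to 9 + 4 = hour 13.
Task 2 waits on its own release at hour 1, so it starts at hour 1 and finishes at 1 + 5 = hour 6.
Task 3 waits on task 2 (finishes hour 6), so it starts at hour 6 and finishes at 6 + 6 = hour 12.
After task 3 (finishes hour 12), task 6 can start at hour 12 and finishes at hour 16.
Task 1 cannot begin until task 2 (finishes hour 6). It runs from hour 6 to 6 + 7 = hour 13.
Every task is finished by hour 16, which is no later than the deadline of 18, so the schedule is feasible.

Yes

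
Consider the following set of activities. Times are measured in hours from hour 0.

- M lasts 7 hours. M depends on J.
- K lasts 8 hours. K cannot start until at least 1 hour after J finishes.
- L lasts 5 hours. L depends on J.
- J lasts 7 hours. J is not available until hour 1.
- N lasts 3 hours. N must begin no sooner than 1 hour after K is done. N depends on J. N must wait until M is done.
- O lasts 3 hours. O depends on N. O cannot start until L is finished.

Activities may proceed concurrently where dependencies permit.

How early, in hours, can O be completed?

J waits on its own release at hour 1, so it starts at hour 1 and finishes at 1 + 7 = hour 8.
M waits on J (finishes hour 8), so it starts at hour 8 and finishes at 8 + 7 = hour 15.
L waits on J (finishes hour 8), so it starts at hour 8 and finishes at 8 + 5 = hour 13.
After J (finishes hour 8, plus 1-hour gap → hour 9), K can start at hour 9 and finishes at hour 17.
For N: K (finishes hour 17, plus 1-hour gap → hour 18); J (finishes hour 8); M (finishes hour 15). Taking the maximum gives a start of hour 18, and it finishes at 18 + 3 = hour 21.
O needs all of N (finishes hour 21); L (finishes hour 13). That puts its earliest start at hour 21; it finishes at 21 + 3 = hour 24.

24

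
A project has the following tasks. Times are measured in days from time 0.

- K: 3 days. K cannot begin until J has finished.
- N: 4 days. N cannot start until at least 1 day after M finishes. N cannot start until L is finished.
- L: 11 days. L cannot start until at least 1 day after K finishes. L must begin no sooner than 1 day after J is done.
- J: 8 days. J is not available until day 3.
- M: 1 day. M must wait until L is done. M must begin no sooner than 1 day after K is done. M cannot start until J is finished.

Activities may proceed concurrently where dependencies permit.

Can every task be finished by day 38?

After its own release at day 3, J can start at day 3 and finishes at day 11.
K cannot begin until J (finishes day 11). It runs from day 11 to 11 + 3 = day 14.
L needs all of K (finishes day 14, plus 1-day gap → day 15); J (finishes day 11, plus 1-day gap → day 12). That puts its earliest start at day 15; it finishes at 15 + 11 = day 26.
M needs all of L (finishes day 26); K (finishes day 14, plus 1-day gap → day 15); J (finishes day 11). That puts its earliest start at day 26; it finishes at 26 + 1 = day 27.
N has to wait for M (finishes day 27, plus 1-day gap → day 28); L (finishes day 26). The latest of these is day 28, so N runs day 28 to 28 + 4 = day 32.
Every task is finished by day 32, which is no later than the deadline of 38, so the schedule is feasible.

Yes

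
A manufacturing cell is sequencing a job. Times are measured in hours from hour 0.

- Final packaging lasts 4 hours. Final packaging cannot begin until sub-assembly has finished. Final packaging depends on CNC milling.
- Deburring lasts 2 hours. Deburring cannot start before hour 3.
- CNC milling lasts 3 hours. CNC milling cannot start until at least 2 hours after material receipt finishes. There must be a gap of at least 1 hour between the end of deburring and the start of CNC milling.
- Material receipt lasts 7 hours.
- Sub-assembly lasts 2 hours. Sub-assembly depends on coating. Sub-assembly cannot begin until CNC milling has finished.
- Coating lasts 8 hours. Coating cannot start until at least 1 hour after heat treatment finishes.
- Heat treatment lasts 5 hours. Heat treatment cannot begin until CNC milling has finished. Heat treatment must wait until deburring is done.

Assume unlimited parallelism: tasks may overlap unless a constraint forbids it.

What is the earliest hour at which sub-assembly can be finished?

Deburring waits on its own release at hour 3, so it starts at hour 3 and finishes at 3 + 2 = hour 5.
Material receipt can start immediately at hour 0; it finishes at hour 7.
CNC milling needs all of material receipt (finishes hour 7, plus 2-hour gap → hour 9); deburring (finishes hour 5, plus 1-hour gap → hour 6). That puts its earliest start at hour 9; it finishes at 9 + 3 = hour 12.
Heat treatment has to wait for CNC milling (finishes hour 12); deburring (finishes hour 5). The latest of these is hour 12, so heat treatment runs hour 12 to 12 + 5 = hour 17.
Coating waits on heat treatment (finishes hour 17, plus 1-hour gap → hour 18), so it starts at hour 18 and finishes at 18 + 8 = hour 26.
Sub-assembly cannot start until coating (finishes hour 26); CNC milling (finishes hour 12). The controlling bound is hour 26, so sub-assembly finishes at 26 + 2 = hour 28.

28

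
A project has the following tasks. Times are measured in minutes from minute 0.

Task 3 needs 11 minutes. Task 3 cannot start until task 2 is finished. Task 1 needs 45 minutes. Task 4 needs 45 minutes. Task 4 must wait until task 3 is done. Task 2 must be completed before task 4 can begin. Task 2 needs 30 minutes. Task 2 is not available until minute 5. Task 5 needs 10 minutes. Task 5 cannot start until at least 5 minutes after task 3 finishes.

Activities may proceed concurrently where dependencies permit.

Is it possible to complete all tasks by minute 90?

No

Task 2 cannot begin until its own release at minute 5. It runs from minute 5 to 5 + 30 = minute 35.
Task 3 cannot begin until task 2 (finishes minute 35). It runs from minute 35 to 35 + 11 = minute 46.
Task 5 waits on task 3 (finishes minute 46, plus 5-minute gap → minute 51), so it starts at minute 51 and finishes at 51 + 10 = minute 61.
For task 4: task 3 (finishes minute 46); task 2 (finishes minute 35). Taking the maximum gives a start of minute 46, and it finishes at 46 + 45 = minute 91.
Nothing blocks task 1, so it runs from minute 0 to minute 45.
The earliest everything can be done is minute 91, which is after the deadline of 90, so it is not possible.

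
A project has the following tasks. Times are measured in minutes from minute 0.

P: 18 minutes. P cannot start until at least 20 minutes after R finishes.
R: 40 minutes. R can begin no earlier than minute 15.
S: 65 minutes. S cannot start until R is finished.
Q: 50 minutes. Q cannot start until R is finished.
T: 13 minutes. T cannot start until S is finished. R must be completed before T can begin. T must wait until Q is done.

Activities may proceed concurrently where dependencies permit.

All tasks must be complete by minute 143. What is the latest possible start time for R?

P must finish by minute 143; it takes 18 minutes, so it must start by 143 − 18 = minute 125.
T has no dependents, so it just needs to finish by minute 143. Starting by 143 − 13 = minute 130 achieves that.
Since T (must start by minute 130) depends on it, Q must finish by minute 130. Backing off its 50-minute duration gives a latest start of minute 80.
S has to be done before T (must start by minute 130). That means finishing by minute 130, i.e. starting by 130 − 65 = minute 65.
R feeds P (must start by minute 125, minus 20-minute gap → minute 105); Q (must start by minute 80); S (must start by minute 65); T (must start by minute 130). Taking the minimum, R must finish by minute 65 and start by 65 − 40 = minute 25.

25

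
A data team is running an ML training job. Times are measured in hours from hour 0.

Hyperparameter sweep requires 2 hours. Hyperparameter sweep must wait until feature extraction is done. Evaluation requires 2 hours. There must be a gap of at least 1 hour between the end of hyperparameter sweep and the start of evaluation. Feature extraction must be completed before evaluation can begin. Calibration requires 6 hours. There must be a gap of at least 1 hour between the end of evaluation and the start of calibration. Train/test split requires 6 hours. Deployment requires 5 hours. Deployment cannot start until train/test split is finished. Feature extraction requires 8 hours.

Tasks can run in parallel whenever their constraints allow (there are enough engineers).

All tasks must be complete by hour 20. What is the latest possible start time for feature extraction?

0

Calibration has no dependents, so it just needs to finish by hour 20. Starting by 20 − 6 = hour 14 achieves that.
Evaluation must finish before calibration (must start by hour 14, minus 1-hour gap → hour 13). With a 2-hour duration, evaluation must start by 13 − 2 = hour 11.
Hyperparameter sweep must finish before evaluation (must start by hour 11, minus 1-hour gap → hour 10). With a 2-hour duration, hyperparameter sweep must start by 10 − 2 = hour 8.
For feature extraction: hyperparameter sweep (must start by hour 8); evaluation (must start by hour 11). The most restrictive is hour 8; with an 8-hour duration, feature extraction must start by hour 0.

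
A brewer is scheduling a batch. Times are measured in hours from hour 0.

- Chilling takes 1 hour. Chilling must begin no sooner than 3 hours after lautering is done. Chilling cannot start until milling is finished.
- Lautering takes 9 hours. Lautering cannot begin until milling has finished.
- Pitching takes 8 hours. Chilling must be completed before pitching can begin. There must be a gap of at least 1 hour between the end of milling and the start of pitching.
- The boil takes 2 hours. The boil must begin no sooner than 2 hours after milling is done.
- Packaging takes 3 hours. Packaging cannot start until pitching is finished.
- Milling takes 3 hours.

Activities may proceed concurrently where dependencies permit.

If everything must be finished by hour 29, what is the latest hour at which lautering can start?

5

To finish by hour 29, packaging (duration 3) must start no later than hour 26.
Pitching has to be done before packaging (must start by hour 26). That means finishing by hour 26, i.e. starting by 26 − 8 = hour 18.
Chilling must finish before pitching (must start by hour 18). With a 1-hour duration, chilling must start by 18 − 1 = hour 17.
Lautering must finish before chilling (must start by hour 17, minus 3-hour gap → hour 14). With a 9-hour duration, lautering must start by 14 − 9 = hour 5.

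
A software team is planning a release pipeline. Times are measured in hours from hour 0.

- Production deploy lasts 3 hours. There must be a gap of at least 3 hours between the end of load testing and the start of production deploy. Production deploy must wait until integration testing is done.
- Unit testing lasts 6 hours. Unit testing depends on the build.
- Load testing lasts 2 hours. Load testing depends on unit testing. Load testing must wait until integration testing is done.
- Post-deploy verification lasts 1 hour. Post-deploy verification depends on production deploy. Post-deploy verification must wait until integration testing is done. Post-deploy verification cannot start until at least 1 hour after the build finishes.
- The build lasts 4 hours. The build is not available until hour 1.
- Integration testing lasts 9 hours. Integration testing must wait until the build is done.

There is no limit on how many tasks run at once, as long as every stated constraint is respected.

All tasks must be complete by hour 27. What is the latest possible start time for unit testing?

12

Nothing follows post-deploy verification; the deadline of hour 27 is its only limit. It must start by 27 − 1 = hour 26.
Production deploy feeds into post-deploy verification (must start by hour 26); so production deploy must finish by hour 26 and therefore start by hour 23.
Load testing feeds into production deploy (must start by hour 23, minus 3-hour gap → hour 20); so load testing must finish by hour 20 and therefore start by hour 18.
Since load testing (must start by hour 18) depends on it, unit testing must finish by hour 18. Backing off its 6-hour duration gives a latest start of hour 12.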